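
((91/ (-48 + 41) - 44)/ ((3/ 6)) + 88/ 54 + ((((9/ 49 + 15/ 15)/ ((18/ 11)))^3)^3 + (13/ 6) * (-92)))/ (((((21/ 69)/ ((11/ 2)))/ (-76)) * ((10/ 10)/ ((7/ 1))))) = 2996198.13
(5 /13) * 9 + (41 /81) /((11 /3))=13898 /3861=3.60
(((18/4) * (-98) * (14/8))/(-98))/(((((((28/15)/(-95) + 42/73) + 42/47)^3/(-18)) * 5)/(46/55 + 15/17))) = -608509880247742823075625/38018458050582211831552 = -16.01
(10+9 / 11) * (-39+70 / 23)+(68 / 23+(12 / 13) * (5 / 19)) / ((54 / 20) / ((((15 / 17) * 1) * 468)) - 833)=-4049722832401 / 10410918881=-388.99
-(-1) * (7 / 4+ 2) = 15 / 4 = 3.75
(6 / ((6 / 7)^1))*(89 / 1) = 623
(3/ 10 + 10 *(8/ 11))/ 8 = 833/ 880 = 0.95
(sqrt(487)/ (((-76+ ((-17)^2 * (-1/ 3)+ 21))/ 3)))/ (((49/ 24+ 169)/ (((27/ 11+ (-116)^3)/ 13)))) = 307.10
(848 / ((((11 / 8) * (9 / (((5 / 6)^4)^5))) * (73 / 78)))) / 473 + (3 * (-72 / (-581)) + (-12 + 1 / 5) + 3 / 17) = -9039460152648697336009271 / 803670525997828267806720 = -11.25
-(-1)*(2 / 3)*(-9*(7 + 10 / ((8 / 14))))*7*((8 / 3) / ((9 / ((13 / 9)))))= -35672 / 81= -440.40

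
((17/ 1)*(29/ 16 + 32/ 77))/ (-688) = -46665/ 847616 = -0.06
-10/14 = -5/7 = -0.71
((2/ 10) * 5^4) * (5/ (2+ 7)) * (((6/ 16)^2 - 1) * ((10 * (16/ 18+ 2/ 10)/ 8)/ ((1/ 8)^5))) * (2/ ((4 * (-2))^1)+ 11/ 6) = -1024100000/ 243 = -4214403.29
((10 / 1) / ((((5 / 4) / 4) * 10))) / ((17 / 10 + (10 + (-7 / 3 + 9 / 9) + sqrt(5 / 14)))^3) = 900321046531200 / 307269482814859573 - 18446923152000 * sqrt(70) / 307269482814859573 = 0.00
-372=-372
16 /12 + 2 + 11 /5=83 /15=5.53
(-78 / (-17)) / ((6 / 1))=13 / 17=0.76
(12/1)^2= 144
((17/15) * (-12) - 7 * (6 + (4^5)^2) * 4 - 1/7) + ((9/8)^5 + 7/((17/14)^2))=-9731423168149637/331448320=-29360303.19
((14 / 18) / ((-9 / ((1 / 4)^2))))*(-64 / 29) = 28 / 2349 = 0.01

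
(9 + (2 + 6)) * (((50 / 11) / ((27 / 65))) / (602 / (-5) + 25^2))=276250 / 749331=0.37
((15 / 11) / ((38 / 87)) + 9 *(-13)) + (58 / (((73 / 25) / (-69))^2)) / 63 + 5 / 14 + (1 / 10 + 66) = 5197325451 / 11137610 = 466.65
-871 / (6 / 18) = -2613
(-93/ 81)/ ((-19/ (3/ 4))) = 31/ 684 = 0.05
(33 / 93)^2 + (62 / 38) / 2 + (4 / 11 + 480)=193339391 / 401698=481.31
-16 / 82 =-8 / 41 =-0.20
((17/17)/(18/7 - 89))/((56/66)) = -3/220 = -0.01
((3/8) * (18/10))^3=19683/64000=0.31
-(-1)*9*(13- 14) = -9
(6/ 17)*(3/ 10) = 0.11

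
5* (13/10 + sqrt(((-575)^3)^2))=1901093763/2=950546881.50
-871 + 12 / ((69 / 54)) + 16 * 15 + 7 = -14136 / 23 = -614.61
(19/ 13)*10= 190/ 13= 14.62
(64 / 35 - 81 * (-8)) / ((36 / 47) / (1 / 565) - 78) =534484 / 291795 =1.83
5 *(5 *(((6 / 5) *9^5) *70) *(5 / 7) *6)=531441000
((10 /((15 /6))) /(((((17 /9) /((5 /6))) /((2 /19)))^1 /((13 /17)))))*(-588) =-458640 /5491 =-83.53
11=11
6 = 6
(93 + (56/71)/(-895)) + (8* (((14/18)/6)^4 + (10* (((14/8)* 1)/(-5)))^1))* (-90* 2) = 19258866240571/3752268705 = 5132.59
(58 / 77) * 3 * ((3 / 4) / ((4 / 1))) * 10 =1305 / 308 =4.24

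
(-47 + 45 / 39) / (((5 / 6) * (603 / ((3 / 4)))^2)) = -0.00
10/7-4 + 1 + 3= 10/7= 1.43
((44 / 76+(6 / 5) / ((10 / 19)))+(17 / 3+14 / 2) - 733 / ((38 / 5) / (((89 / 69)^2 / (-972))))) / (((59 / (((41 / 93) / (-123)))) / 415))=-5725434080251 / 14473523222280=-0.40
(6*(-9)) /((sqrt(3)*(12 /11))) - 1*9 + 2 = -33*sqrt(3) /2 - 7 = -35.58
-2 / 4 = -1 / 2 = -0.50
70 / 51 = 1.37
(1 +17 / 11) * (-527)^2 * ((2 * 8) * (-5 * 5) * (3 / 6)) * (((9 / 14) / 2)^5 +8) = -956373649347425 / 845152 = -1131599581.31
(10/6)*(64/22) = 4.85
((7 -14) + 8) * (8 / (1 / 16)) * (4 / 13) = 512 / 13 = 39.38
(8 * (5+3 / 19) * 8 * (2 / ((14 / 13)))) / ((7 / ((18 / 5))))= 29952 / 95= 315.28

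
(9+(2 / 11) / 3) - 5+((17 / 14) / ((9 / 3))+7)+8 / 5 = 13.07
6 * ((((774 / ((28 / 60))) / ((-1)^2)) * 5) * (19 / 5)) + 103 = 1324261 / 7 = 189180.14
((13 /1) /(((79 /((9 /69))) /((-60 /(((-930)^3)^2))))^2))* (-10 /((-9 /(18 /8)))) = 13 /17061618167516913649387380369000000000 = 0.00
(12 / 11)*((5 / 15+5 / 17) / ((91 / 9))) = 1152 / 17017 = 0.07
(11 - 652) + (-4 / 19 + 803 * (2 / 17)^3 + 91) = -51238446 / 93347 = -548.90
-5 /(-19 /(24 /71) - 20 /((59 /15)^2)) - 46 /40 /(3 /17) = -1853249579 /288232140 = -6.43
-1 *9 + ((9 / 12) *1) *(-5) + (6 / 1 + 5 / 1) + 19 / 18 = -25 / 36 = -0.69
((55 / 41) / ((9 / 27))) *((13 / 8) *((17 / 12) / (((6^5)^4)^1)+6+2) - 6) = 3295893071822624515 / 116997070082015232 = 28.17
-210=-210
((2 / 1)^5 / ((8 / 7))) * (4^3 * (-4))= -7168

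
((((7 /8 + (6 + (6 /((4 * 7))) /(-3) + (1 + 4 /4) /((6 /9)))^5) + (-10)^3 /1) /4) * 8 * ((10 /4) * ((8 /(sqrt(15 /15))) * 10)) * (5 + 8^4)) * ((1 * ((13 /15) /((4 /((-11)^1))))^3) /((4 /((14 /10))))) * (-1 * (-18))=-119842679548315944649 /15366400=-7799008196345.01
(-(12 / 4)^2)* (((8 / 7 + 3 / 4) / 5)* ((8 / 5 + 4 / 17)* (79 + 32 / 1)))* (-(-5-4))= -18584397 / 2975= -6246.86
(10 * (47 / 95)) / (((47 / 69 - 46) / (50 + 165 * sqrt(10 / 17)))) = -1070190 * sqrt(170) / 1010021 - 324300 / 59413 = -19.27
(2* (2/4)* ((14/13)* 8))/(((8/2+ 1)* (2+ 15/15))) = 112/195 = 0.57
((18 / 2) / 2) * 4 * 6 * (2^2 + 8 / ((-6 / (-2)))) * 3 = 2160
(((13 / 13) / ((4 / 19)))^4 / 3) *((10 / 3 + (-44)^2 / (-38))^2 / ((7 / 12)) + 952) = 1655198357 / 2016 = 821030.93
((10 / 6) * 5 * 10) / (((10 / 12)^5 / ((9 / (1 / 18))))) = 839808 / 25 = 33592.32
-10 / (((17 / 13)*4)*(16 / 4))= -65 / 136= -0.48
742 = 742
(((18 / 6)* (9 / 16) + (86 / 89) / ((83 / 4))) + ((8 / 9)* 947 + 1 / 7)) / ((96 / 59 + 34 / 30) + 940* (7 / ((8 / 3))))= 1853170503745 / 5426169958776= 0.34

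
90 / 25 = 18 / 5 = 3.60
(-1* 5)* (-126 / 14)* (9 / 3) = 135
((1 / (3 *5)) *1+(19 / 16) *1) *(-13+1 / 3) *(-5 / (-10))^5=-5719 / 11520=-0.50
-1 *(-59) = 59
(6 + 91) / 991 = 97 / 991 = 0.10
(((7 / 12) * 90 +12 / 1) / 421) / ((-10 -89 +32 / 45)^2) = 261225 / 16471986218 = 0.00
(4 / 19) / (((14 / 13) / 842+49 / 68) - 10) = -1488656 / 65606753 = -0.02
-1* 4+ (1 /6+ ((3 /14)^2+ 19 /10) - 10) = -11.89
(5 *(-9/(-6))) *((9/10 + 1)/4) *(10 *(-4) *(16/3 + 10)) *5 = -10925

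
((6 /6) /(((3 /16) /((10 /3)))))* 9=160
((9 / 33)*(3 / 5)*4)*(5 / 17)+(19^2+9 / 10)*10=3619.19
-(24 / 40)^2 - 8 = -209 / 25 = -8.36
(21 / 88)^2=0.06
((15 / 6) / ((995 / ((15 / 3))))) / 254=0.00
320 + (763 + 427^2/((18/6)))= 185578/3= 61859.33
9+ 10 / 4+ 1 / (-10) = 57 / 5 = 11.40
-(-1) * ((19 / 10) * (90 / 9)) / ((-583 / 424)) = -152 / 11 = -13.82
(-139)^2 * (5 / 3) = 96605 / 3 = 32201.67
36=36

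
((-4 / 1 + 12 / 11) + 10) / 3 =26 / 11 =2.36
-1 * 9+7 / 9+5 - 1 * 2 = -47 / 9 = -5.22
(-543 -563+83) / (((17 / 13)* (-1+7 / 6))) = -79794 / 17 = -4693.76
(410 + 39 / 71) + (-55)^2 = 243924 / 71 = 3435.55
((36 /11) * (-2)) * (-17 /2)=612 /11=55.64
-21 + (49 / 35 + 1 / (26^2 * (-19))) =-1258717 / 64220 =-19.60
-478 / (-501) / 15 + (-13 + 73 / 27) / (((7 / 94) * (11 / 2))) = -43530022 / 1735965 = -25.08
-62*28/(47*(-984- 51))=1736/48645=0.04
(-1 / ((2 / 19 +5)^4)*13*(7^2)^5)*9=-4307057460216693 / 88529281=-48651219.25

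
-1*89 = -89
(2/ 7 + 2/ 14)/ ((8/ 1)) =3/ 56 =0.05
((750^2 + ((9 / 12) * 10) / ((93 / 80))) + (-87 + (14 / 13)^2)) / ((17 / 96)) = 16639180704 / 5239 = 3176022.28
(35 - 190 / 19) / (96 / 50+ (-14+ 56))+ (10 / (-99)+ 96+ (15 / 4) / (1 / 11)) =1108907 / 8052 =137.72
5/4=1.25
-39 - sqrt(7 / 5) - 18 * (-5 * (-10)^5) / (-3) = 2999959.82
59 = 59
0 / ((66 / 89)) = 0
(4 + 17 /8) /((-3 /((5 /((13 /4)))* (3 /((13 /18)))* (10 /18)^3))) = -30625 /13689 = -2.24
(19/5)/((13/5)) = 19/13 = 1.46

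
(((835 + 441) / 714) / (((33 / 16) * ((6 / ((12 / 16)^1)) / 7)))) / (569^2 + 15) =29 / 12384432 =0.00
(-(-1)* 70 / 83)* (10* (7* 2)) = 9800 / 83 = 118.07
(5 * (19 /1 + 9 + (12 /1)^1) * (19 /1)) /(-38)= -100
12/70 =6/35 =0.17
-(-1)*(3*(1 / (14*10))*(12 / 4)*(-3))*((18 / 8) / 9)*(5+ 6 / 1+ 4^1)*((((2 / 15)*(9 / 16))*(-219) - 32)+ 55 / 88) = 19359 / 560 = 34.57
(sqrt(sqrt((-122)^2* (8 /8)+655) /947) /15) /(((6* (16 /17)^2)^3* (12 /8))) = 24137569* 15539^(1 /4)* sqrt(947) /77215794462720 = 0.00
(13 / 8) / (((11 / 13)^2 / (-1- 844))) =-1856465 / 968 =-1917.84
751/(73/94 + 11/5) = 352970/1399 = 252.30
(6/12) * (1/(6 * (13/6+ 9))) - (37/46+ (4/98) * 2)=-66336/75509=-0.88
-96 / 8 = -12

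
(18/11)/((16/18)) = 81/44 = 1.84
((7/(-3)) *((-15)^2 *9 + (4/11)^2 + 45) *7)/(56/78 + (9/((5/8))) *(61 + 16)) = -56985565/1869934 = -30.47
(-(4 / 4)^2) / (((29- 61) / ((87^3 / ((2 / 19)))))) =12511557 / 64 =195493.08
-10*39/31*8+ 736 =19696/31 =635.35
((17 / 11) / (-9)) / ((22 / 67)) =-1139 / 2178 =-0.52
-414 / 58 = -207 / 29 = -7.14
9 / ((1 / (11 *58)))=5742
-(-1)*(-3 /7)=-3 /7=-0.43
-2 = -2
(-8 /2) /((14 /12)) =-3.43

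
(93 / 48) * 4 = 31 / 4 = 7.75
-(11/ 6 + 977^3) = -5595449009/ 6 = -932574834.83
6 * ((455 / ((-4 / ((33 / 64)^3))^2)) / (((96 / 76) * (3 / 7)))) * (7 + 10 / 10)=26051061381345 / 549755813888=47.39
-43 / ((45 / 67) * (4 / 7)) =-20167 / 180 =-112.04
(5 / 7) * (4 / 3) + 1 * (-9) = -169 / 21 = -8.05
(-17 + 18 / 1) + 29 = 30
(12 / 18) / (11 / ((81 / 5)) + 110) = 54 / 8965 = 0.01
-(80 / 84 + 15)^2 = -112225 / 441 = -254.48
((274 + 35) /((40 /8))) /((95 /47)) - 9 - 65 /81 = 799213 /38475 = 20.77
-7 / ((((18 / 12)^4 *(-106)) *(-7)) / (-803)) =6424 / 4293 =1.50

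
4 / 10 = 2 / 5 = 0.40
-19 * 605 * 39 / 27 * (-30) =1494350 / 3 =498116.67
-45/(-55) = 9/11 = 0.82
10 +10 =20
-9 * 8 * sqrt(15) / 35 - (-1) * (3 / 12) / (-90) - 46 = -53.97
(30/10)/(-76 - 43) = -3/119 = -0.03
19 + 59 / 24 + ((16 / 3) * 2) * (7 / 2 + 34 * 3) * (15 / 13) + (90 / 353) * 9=145623415 / 110136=1322.21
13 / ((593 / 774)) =10062 / 593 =16.97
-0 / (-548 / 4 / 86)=0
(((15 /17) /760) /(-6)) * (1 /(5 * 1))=-1 /25840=-0.00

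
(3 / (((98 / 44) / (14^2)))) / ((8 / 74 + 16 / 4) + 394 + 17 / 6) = 0.66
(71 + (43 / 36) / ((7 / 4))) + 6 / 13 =59086 / 819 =72.14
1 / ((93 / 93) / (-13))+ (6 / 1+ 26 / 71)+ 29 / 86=-38447 / 6106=-6.30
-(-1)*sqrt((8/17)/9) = 2*sqrt(34)/51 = 0.23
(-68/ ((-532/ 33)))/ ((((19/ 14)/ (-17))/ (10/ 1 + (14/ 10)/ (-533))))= -508188582/ 962065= -528.23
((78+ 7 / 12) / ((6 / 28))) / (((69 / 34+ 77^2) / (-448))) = -50273216 / 1814895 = -27.70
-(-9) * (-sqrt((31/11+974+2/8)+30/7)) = -9 * sqrt(23273789)/154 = -281.94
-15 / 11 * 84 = -1260 / 11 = -114.55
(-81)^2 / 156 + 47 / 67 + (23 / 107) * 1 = 16020243 / 372788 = 42.97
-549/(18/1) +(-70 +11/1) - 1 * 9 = -197/2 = -98.50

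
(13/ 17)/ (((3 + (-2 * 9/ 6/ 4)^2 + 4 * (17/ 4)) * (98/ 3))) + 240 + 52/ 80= 1319042581/ 5481140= 240.65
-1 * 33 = -33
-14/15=-0.93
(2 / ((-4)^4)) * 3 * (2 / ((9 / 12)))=1 / 16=0.06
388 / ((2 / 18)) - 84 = 3408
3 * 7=21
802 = 802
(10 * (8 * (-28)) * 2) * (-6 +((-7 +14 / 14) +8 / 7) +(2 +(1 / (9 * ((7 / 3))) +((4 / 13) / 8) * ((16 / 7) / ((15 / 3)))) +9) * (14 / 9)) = -9993728 / 351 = -28472.16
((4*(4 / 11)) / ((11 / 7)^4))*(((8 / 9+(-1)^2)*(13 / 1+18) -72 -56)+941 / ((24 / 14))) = 114.37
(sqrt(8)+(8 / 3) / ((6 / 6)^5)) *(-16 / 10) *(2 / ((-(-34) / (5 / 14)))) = -8 *sqrt(2) / 119 - 32 / 357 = -0.18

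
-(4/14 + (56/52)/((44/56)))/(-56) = 0.03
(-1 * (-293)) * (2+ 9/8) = 7325/8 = 915.62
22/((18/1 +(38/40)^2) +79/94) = 1.11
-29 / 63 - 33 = -2108 / 63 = -33.46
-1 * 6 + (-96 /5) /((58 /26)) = -2118 /145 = -14.61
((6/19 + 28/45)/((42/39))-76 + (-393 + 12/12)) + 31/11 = -30567902/65835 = -464.31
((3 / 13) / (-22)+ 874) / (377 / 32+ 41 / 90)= 179971920 / 2519803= 71.42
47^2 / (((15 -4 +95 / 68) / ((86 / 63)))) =12918232 / 53109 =243.24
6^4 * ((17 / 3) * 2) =14688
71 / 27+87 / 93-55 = -43051 / 837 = -51.43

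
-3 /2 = -1.50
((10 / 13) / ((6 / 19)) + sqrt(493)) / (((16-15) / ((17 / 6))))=1615 / 234 + 17* sqrt(493) / 6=69.81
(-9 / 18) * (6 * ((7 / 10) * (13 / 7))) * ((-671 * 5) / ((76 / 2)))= 26169 / 76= 344.33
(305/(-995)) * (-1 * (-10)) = -610/199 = -3.07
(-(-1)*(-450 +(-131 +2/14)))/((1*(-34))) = 2033/119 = 17.08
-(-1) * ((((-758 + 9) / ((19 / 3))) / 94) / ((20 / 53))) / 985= -0.00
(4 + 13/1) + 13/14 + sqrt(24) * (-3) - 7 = 153/14 - 6 * sqrt(6) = -3.77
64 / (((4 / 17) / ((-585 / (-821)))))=193.81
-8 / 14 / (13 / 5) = -20 / 91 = -0.22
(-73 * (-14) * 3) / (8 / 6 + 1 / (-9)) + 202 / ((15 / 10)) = 87226 / 33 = 2643.21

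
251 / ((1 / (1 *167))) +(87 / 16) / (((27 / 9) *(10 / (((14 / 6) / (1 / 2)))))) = 10060283 / 240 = 41917.85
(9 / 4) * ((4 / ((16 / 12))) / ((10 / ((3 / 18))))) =9 / 80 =0.11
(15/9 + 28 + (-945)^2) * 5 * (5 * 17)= 1138644700/3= 379548233.33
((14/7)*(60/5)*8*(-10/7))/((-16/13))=1560/7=222.86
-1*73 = -73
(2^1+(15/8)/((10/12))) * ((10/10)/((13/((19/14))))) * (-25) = -8075/728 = -11.09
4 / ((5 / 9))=36 / 5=7.20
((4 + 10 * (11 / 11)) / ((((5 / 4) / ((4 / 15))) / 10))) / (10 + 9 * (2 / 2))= 448 / 285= 1.57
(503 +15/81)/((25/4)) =54344/675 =80.51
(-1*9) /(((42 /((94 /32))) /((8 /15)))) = -47 /140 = -0.34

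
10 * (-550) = -5500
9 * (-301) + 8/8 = -2708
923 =923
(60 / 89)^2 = 3600 / 7921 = 0.45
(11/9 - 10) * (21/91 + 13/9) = -15484/1053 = -14.70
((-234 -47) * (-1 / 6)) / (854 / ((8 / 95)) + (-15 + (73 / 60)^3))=10116000 / 2187659017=0.00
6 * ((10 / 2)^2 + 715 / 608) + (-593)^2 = 106949041 / 304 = 351806.06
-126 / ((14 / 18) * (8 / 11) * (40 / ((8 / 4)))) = -891 / 80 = -11.14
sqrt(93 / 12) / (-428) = -sqrt(31) / 856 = -0.01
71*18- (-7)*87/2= 3165/2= 1582.50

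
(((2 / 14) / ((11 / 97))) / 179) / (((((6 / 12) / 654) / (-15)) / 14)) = -3806280 / 1969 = -1933.10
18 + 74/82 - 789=-31574/41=-770.10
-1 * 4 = -4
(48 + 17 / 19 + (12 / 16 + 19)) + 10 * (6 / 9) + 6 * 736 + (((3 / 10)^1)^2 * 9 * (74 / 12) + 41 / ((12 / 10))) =51647393 / 11400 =4530.47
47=47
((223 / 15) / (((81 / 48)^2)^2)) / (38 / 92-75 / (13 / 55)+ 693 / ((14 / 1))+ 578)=4369743872 / 740331856665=0.01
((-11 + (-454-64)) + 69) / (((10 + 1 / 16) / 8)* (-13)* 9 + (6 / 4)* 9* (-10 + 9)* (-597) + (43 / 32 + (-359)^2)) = -58880 / 17509719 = -0.00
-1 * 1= -1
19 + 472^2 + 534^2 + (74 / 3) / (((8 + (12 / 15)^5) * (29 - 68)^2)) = 30159433839629 / 59373756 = 507959.00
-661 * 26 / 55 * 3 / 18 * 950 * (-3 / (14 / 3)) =2449005 / 77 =31805.26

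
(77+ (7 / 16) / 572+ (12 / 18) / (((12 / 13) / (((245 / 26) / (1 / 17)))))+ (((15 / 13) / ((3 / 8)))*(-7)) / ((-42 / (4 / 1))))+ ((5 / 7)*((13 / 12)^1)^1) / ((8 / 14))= 16152419 / 82368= 196.10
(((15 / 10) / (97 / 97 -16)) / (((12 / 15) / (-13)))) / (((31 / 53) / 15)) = 41.67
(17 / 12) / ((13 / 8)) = 34 / 39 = 0.87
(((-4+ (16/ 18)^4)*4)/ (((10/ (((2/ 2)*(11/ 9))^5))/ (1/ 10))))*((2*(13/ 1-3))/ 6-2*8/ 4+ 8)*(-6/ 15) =156946132112/ 145282683375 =1.08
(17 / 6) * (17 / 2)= 289 / 12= 24.08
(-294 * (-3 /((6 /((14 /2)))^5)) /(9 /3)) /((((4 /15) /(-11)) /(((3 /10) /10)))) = -9058973 /11520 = -786.37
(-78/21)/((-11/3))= 78/77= 1.01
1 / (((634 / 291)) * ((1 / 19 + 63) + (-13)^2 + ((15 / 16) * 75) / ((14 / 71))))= 619248 / 794161397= 0.00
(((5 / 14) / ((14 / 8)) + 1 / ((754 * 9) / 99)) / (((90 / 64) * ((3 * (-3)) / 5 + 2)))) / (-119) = -43088 / 6594861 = -0.01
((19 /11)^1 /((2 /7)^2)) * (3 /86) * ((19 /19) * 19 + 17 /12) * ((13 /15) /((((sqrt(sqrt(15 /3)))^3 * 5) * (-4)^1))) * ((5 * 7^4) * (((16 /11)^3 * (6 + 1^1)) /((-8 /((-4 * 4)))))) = -637909819456 * 5^(1 /4) /9443445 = -101011.62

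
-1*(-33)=33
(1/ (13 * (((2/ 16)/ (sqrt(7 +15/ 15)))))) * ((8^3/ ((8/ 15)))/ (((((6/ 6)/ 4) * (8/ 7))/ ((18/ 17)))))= 967680 * sqrt(2)/ 221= 6192.34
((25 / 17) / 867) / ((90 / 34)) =5 / 7803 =0.00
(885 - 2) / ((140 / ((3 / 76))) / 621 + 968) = 1645029 / 1814024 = 0.91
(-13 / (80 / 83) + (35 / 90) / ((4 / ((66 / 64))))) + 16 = 10033 / 3840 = 2.61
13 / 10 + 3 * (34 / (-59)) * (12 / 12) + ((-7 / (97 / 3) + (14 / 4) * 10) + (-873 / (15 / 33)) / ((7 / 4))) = -425900919 / 400610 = -1063.13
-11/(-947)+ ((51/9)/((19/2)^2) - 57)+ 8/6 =-19005160/341867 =-55.59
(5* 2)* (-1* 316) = -3160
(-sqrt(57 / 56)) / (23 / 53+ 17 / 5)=-265* sqrt(798) / 28448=-0.26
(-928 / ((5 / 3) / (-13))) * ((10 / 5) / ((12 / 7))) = 42224 / 5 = 8444.80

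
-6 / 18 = -1 / 3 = -0.33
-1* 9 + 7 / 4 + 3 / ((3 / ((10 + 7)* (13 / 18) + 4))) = 325 / 36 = 9.03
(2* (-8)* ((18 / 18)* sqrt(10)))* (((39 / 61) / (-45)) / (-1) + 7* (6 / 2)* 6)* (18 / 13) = -11069088* sqrt(10) / 3965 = -8828.13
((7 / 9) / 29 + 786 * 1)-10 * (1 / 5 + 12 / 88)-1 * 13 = 2209703 / 2871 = 769.66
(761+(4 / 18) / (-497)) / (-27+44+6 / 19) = 64675069 / 1471617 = 43.95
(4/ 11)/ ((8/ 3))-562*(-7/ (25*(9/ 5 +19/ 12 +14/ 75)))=49609/ 1122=44.21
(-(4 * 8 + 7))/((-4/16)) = 156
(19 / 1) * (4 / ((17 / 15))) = 1140 / 17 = 67.06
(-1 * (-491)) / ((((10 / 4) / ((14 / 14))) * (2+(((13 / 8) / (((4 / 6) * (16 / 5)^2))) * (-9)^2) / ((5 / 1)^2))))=70.87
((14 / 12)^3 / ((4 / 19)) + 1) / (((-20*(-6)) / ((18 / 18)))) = 7381 / 103680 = 0.07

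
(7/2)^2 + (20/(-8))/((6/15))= 6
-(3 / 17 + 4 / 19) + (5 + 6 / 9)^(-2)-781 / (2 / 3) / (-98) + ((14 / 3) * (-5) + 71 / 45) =-491925739 / 48430620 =-10.16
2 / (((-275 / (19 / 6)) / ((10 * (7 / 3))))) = -0.54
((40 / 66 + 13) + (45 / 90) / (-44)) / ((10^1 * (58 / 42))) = 25123 / 25520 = 0.98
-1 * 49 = -49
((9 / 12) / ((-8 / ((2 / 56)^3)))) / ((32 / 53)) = -159 / 22478848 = -0.00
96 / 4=24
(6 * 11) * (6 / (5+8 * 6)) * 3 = 1188 / 53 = 22.42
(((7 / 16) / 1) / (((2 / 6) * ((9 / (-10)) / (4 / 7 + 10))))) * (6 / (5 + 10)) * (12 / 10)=-7.40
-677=-677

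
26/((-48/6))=-13/4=-3.25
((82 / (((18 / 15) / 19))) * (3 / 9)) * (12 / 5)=3116 / 3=1038.67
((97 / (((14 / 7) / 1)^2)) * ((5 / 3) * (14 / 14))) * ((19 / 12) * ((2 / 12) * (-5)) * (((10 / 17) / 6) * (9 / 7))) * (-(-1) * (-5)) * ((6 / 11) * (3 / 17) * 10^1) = 5759375 / 178024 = 32.35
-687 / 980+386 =377593 / 980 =385.30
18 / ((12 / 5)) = 15 / 2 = 7.50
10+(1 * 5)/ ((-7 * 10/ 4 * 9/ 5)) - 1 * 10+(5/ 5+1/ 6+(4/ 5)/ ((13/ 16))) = 16319/ 8190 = 1.99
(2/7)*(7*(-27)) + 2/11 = -592/11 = -53.82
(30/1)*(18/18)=30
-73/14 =-5.21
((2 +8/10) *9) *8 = 1008/5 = 201.60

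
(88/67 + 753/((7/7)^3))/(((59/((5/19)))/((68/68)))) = 252695/75107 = 3.36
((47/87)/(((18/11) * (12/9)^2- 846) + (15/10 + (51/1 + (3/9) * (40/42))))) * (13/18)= -47047/95292753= -0.00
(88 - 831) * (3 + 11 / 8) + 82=-25349 / 8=-3168.62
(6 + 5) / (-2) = -11 / 2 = -5.50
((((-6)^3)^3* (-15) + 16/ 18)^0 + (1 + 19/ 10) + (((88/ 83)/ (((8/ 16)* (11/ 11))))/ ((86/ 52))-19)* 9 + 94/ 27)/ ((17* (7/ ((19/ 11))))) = -2784412627/ 1261391670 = -2.21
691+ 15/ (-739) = 510634/ 739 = 690.98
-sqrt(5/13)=-sqrt(65)/13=-0.62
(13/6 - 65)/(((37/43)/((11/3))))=-178321/666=-267.75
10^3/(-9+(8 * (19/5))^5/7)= 21875000/81136615157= 0.00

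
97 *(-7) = -679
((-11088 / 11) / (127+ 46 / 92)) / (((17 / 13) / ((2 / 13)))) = -1344 / 1445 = -0.93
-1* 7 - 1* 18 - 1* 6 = -31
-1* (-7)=7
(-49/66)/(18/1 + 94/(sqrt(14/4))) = 1029/169444-2303 * sqrt(14)/508332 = -0.01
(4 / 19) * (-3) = -12 / 19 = -0.63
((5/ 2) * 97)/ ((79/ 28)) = 6790/ 79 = 85.95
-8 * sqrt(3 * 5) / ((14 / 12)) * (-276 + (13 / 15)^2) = 990896 * sqrt(15) / 525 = 7309.95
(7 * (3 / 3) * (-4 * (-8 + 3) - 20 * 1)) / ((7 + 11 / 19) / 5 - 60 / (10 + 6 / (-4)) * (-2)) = 0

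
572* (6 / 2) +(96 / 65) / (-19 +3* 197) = 15950244 / 9295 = 1716.00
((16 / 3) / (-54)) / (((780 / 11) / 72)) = -176 / 1755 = -0.10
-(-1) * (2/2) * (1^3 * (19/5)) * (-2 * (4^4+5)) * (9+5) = -138852/5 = -27770.40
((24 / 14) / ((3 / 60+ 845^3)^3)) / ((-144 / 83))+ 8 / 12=8199873425618809030708942426338 / 12299810138428213546063413722507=0.67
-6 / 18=-1 / 3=-0.33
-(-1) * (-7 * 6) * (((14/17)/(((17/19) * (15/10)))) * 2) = -14896/289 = -51.54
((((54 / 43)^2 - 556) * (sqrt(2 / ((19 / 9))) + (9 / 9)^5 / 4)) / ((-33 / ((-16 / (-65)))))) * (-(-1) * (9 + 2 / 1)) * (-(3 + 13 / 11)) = -58038016 * sqrt(38) / 1932205 - 14509504 / 305085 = -232.72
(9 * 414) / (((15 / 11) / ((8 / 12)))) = 9108 / 5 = 1821.60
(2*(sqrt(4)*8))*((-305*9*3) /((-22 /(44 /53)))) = 527040 /53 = 9944.15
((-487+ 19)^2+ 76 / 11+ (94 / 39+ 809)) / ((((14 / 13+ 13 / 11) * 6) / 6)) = 94312355 / 969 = 97329.57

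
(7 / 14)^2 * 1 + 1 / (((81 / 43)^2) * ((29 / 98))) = 915077 / 761076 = 1.20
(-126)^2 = 15876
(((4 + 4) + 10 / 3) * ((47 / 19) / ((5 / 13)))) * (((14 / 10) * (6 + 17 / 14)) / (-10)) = -1049087 / 14250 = -73.62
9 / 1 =9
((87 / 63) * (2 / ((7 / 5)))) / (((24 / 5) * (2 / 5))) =1.03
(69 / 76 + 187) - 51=10405 / 76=136.91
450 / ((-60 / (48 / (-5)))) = 72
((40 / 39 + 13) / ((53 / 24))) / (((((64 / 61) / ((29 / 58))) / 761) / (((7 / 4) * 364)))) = 1244222063 / 848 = 1467243.00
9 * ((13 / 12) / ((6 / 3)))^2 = 169 / 64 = 2.64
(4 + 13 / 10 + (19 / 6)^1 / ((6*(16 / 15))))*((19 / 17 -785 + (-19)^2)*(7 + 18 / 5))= -2119597571 / 81600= -25975.46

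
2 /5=0.40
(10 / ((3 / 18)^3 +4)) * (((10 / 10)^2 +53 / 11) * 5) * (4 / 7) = 552960 / 13321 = 41.51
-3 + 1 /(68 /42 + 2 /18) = -264 /109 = -2.42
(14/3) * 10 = 140/3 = 46.67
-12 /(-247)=12 /247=0.05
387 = 387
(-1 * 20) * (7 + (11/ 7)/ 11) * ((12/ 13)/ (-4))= 3000/ 91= 32.97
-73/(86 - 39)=-73/47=-1.55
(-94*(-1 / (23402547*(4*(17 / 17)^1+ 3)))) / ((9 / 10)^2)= 9400 / 13269244149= 0.00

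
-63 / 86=-0.73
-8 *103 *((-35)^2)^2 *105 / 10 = -12983407500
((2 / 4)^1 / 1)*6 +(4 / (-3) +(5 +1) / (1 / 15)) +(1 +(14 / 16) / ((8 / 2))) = 8917 / 96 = 92.89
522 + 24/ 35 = 18294/ 35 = 522.69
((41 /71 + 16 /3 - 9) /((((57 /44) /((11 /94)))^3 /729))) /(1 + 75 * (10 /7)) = -12500134416 /814349336657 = -0.02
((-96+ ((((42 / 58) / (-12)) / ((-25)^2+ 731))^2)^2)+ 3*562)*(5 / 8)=4866736621472791393087205 / 4897345027897148571648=993.75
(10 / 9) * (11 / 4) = 55 / 18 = 3.06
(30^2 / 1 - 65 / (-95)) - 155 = 14168 / 19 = 745.68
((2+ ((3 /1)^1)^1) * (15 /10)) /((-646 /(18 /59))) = -135 /38114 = -0.00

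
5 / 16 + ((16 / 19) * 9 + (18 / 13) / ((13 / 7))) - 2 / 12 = 1305517 / 154128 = 8.47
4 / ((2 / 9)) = 18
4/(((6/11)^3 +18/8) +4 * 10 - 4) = 21296/204507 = 0.10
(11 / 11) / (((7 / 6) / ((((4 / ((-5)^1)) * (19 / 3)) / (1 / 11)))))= -1672 / 35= -47.77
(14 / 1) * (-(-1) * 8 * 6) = 672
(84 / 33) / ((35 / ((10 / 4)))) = 2 / 11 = 0.18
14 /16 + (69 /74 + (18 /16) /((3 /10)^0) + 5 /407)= 2397 /814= 2.94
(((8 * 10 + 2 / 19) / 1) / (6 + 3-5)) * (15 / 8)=11415 / 304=37.55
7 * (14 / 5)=98 / 5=19.60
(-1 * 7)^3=-343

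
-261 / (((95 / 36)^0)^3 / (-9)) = 2349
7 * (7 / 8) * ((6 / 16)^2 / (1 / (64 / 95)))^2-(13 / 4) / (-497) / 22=0.06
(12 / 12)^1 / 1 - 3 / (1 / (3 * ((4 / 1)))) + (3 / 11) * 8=-361 / 11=-32.82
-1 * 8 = -8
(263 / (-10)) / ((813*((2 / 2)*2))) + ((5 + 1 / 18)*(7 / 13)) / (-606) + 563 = 4160512979 / 7390170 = 562.98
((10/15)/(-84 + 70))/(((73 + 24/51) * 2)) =-0.00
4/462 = 2/231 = 0.01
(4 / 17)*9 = 36 / 17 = 2.12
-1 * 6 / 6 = -1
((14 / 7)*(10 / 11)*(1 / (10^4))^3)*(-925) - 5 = -110000000037 / 22000000000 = -5.00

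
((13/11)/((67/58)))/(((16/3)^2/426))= 722709/47168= 15.32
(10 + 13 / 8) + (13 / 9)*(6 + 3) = 197 / 8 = 24.62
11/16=0.69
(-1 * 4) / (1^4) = -4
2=2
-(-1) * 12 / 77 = 12 / 77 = 0.16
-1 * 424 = -424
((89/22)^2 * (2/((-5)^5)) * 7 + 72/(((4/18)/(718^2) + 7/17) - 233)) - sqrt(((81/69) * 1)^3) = -81 * sqrt(69)/529 - 531195256240241/1387373675393750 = -1.65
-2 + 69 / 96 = -41 / 32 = -1.28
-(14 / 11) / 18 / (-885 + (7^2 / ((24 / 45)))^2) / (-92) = 112 / 1101123045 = 0.00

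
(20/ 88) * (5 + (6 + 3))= 35/ 11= 3.18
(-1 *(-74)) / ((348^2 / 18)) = 37 / 3364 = 0.01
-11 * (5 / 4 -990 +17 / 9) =390797 / 36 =10855.47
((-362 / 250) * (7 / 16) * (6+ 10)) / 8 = -1267 / 1000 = -1.27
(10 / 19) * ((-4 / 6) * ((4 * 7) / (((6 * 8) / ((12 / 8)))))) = -35 / 114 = -0.31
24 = 24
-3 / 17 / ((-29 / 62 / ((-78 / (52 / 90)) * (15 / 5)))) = -75330 / 493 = -152.80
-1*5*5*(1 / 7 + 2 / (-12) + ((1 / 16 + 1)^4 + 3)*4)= -146862925 / 344064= -426.85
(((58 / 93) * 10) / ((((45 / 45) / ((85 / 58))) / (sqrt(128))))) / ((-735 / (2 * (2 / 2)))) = -2720 * sqrt(2) / 13671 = -0.28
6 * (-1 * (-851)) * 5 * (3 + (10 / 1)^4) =255376590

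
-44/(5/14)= -123.20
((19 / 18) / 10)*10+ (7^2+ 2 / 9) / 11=365 / 66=5.53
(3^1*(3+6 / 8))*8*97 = 8730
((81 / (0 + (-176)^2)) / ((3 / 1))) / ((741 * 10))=9 / 76510720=0.00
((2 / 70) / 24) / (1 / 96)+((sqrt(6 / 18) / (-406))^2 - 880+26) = -2111266579 / 2472540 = -853.89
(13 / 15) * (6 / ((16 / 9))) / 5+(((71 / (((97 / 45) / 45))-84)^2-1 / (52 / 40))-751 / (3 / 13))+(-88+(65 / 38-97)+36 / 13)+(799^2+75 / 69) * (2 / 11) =56110653669682813 / 27137437800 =2067647.44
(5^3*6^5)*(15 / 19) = 14580000 / 19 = 767368.42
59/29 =2.03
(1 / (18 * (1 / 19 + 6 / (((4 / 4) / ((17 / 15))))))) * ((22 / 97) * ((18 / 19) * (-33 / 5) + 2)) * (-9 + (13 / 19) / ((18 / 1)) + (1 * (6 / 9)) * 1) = 6303814 / 97183233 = 0.06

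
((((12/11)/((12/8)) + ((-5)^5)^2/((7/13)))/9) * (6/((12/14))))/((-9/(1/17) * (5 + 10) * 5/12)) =-328584572/22275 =-14751.27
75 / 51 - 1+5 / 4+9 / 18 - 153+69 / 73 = -743777 / 4964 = -149.83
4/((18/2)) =4/9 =0.44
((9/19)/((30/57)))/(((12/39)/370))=4329/4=1082.25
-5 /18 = -0.28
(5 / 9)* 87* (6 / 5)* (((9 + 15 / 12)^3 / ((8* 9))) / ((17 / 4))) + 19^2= 5533621 / 9792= 565.12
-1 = -1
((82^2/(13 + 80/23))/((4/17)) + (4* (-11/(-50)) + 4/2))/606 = 16459063/5741850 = 2.87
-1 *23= -23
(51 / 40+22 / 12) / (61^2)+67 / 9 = 9973399 / 1339560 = 7.45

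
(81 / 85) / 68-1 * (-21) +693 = 4127001 / 5780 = 714.01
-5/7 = -0.71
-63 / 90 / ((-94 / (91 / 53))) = 637 / 49820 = 0.01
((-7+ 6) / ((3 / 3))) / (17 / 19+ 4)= -19 / 93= -0.20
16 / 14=8 / 7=1.14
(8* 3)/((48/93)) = 93/2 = 46.50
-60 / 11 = -5.45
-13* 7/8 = -91/8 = -11.38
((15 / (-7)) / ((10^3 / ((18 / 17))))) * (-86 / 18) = 129 / 11900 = 0.01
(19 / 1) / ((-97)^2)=19 / 9409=0.00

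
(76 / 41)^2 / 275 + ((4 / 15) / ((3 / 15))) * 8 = 14810128 / 1386825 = 10.68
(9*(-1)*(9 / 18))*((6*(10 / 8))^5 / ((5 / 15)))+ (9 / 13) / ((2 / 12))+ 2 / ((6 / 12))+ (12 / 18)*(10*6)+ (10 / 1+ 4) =-320299.17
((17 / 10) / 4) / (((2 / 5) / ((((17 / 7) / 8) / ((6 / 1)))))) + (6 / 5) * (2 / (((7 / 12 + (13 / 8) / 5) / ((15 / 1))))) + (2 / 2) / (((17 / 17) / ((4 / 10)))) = 117451073 / 2929920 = 40.09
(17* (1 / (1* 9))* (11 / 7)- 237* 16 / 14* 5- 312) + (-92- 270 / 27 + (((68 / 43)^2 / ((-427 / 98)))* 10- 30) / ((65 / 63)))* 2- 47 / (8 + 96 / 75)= -41611391562305 / 21430812312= -1941.66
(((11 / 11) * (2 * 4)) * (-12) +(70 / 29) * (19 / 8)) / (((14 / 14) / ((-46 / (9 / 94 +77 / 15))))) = 169787265 / 213817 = 794.08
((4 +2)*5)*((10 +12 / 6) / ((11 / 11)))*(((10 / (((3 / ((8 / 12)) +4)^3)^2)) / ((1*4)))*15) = 864000 / 24137569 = 0.04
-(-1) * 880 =880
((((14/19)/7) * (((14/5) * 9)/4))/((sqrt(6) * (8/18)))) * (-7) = -1323 * sqrt(6)/760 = -4.26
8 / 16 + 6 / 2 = 7 / 2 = 3.50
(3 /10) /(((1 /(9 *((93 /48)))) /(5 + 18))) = 19251 /160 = 120.32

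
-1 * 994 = -994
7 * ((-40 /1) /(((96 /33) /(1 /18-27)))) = 186725 /72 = 2593.40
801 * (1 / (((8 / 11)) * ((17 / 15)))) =132165 / 136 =971.80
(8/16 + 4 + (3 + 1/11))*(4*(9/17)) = 3006/187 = 16.07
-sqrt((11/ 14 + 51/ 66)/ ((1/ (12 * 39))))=-12 * sqrt(30030)/ 77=-27.01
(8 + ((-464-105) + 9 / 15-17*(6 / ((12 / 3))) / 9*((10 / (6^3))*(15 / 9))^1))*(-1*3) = 5449213 / 3240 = 1681.86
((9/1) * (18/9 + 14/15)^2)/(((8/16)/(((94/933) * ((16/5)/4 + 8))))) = 16014592/116625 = 137.32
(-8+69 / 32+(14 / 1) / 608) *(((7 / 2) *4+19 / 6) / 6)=-364517 / 21888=-16.65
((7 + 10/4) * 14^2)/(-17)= -1862/17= -109.53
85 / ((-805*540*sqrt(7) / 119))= -0.01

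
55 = 55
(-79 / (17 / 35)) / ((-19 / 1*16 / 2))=2765 / 2584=1.07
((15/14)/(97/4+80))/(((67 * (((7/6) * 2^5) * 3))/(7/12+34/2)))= 1055/43808352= 0.00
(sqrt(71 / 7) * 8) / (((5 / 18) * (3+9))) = 12 * sqrt(497) / 35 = 7.64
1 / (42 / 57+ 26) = 19 / 508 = 0.04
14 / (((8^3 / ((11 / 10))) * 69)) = 77 / 176640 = 0.00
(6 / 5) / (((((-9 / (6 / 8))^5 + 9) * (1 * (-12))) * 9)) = 1 / 22394070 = 0.00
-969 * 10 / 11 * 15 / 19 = -7650 / 11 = -695.45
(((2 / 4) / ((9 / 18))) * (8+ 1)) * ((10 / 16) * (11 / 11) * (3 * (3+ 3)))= 405 / 4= 101.25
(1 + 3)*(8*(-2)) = -64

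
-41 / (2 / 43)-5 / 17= -29981 / 34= -881.79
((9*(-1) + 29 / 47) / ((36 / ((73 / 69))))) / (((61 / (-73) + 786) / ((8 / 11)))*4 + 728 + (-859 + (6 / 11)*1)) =-11547943 / 196307296389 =-0.00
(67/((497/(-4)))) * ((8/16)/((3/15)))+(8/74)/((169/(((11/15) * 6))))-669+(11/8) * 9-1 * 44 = -87261672037/124309640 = -701.97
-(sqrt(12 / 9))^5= -32 * sqrt(3) / 27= -2.05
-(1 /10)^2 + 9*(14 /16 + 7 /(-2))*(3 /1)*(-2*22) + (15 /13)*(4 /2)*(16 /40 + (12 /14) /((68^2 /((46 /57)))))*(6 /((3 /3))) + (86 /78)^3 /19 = 712308917390947 /228004440300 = 3124.10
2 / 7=0.29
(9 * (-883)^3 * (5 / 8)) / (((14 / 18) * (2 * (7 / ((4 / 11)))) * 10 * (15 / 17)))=-316005612633 / 21560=-14657032.13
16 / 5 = 3.20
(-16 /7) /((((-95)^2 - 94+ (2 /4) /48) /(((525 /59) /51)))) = -38400 /859949131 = -0.00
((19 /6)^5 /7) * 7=2476099 /7776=318.43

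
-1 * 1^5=-1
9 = 9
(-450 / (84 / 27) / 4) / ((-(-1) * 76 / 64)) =-4050 / 133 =-30.45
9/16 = 0.56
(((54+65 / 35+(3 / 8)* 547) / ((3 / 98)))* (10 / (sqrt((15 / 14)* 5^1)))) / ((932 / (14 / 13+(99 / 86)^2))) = 94.93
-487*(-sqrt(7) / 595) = 487*sqrt(7) / 595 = 2.17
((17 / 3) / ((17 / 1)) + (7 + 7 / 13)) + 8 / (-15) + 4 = 737 / 65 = 11.34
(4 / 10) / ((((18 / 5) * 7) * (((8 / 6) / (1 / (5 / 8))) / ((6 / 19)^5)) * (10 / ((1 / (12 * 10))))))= 108 / 2166586625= 0.00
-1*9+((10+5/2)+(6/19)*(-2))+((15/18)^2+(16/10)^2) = 6.12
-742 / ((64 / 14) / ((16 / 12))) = -2597 / 12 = -216.42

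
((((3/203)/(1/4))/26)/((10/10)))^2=36/6964321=0.00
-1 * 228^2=-51984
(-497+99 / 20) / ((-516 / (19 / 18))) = 186979 / 185760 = 1.01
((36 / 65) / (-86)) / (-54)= 1 / 8385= 0.00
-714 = -714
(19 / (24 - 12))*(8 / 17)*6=76 / 17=4.47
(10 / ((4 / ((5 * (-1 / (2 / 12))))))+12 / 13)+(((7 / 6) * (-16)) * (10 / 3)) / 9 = -85283 / 1053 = -80.99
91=91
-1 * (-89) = 89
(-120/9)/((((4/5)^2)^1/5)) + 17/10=-1537/15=-102.47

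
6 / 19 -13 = -241 / 19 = -12.68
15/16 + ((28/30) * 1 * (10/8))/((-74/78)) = -173/592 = -0.29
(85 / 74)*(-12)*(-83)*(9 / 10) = 38097 / 37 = 1029.65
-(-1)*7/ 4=7/ 4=1.75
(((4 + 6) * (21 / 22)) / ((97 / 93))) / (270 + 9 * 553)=1085 / 622061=0.00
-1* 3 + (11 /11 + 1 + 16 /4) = 3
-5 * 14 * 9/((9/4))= -280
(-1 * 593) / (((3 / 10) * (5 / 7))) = -8302 / 3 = -2767.33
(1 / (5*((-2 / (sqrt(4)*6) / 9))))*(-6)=324 / 5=64.80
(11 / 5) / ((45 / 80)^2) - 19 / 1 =-4879 / 405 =-12.05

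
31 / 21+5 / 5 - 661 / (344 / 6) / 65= 539717 / 234780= 2.30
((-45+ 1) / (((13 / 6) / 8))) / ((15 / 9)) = -6336 / 65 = -97.48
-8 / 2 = -4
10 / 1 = 10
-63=-63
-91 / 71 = -1.28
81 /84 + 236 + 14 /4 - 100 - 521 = -10655 /28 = -380.54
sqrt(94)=9.70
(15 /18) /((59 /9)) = 15 /118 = 0.13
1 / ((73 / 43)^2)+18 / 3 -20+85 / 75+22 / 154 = -6925399 / 559545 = -12.38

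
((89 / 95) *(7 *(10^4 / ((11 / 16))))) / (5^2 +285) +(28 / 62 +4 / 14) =13988640 / 45353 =308.44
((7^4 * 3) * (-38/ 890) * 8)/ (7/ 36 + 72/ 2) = -39414816/ 579835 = -67.98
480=480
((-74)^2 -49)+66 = 5493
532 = 532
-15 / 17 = -0.88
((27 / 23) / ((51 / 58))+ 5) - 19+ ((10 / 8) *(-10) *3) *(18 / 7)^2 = -260.62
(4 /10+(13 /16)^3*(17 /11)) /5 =276857 /1126400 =0.25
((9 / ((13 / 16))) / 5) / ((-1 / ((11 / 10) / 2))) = -396 / 325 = -1.22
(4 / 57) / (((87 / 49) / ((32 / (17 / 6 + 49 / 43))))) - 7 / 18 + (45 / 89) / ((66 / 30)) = 1585324283 / 9952465050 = 0.16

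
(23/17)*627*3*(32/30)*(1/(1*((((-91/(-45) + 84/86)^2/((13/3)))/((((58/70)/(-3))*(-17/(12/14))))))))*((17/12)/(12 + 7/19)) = 6493908367518/7913580115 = 820.60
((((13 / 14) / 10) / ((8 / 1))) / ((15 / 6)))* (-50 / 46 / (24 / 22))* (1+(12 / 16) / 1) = -143 / 17664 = -0.01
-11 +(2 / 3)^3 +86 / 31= -7.93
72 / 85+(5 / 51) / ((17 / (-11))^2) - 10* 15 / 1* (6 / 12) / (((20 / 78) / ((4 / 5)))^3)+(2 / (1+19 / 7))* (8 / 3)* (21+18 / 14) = -20680304659 / 9211875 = -2244.96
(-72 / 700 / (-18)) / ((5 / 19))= 19 / 875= 0.02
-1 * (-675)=675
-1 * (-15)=15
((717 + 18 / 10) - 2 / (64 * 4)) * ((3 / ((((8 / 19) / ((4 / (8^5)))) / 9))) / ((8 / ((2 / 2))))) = 235993851 / 335544320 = 0.70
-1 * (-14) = 14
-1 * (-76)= 76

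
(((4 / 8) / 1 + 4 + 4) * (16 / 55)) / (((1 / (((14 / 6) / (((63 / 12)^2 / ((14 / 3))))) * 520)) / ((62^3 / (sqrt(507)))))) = 8297627648 * sqrt(3) / 2673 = 5376697.59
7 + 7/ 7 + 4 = 12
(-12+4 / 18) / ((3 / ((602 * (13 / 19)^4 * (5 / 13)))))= -700974820 / 3518667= -199.22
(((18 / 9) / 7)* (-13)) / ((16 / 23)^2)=-6877 / 896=-7.68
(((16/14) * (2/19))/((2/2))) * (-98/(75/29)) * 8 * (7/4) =-90944/1425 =-63.82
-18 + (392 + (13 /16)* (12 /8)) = 12007 /32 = 375.22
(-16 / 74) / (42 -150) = 2 / 999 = 0.00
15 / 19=0.79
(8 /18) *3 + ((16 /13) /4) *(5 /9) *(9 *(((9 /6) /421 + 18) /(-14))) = -74141 /114933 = -0.65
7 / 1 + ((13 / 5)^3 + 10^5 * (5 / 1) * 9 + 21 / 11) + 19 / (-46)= 284626649057 / 63250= 4500026.07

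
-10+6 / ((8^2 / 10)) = -145 / 16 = -9.06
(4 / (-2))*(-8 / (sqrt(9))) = 16 / 3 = 5.33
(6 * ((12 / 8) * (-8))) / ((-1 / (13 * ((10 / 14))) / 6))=28080 / 7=4011.43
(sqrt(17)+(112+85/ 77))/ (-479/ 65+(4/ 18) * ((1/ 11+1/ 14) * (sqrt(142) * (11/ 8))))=-4919831148960/ 318486939683 - 33115972500 * sqrt(142)/ 318486939683 - 3954394080 * sqrt(17)/ 28953358153 - 26617500 * sqrt(2414)/ 28953358153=-17.29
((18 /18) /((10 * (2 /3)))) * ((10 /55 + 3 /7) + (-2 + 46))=2061 /308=6.69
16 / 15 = 1.07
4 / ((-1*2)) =-2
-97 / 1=-97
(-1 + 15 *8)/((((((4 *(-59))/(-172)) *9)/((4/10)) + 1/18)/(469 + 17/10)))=216771471/119690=1811.11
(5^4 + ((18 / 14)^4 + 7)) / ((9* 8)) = 1523993 / 172872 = 8.82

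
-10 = -10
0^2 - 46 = -46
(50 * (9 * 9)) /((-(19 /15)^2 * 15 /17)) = -1032750 /361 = -2860.80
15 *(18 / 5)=54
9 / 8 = 1.12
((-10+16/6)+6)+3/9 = -1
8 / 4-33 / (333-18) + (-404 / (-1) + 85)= 490.90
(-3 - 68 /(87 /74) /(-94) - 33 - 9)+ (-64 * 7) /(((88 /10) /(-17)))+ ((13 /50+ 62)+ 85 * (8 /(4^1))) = 2368886177 /2248950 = 1053.33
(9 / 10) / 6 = 3 / 20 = 0.15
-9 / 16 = -0.56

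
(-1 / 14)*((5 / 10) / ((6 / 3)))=-1 / 56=-0.02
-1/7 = -0.14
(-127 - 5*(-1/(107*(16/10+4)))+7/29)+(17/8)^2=-169923767/1390144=-122.23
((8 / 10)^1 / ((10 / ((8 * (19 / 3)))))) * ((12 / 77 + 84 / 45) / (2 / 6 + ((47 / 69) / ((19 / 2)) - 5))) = -38791616 / 21742875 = -1.78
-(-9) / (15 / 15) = 9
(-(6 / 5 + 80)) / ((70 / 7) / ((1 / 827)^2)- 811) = -406 / 34192395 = -0.00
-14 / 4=-7 / 2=-3.50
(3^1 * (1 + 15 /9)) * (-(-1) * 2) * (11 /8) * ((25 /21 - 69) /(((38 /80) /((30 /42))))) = -6265600 /2793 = -2243.32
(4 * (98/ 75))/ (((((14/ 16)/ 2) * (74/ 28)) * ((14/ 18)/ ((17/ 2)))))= 45696/ 925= 49.40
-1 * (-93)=93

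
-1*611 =-611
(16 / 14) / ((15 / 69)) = 184 / 35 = 5.26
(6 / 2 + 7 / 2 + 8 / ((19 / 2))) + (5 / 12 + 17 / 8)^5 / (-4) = -11604185527 / 605159424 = -19.18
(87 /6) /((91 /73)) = 2117 /182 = 11.63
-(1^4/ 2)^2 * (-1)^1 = 1/ 4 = 0.25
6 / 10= 3 / 5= 0.60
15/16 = 0.94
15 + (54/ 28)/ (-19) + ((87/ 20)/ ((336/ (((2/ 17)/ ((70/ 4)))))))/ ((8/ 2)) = 377278151/ 25323200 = 14.90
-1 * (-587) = 587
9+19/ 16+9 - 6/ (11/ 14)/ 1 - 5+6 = 2209/ 176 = 12.55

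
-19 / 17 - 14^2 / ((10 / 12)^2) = -120427 / 425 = -283.36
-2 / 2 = -1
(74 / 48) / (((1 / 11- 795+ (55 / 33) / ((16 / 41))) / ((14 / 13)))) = -11396 / 5426941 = -0.00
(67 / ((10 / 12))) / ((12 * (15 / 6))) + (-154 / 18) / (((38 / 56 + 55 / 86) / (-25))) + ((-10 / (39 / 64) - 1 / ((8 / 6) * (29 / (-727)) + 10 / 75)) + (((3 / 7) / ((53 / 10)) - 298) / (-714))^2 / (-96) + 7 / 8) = 62774517445519000837 / 458423499789473400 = 136.94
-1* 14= -14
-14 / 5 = -2.80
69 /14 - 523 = -518.07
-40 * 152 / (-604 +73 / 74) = 449920 / 44623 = 10.08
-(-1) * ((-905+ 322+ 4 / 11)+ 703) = 1324 / 11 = 120.36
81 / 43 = 1.88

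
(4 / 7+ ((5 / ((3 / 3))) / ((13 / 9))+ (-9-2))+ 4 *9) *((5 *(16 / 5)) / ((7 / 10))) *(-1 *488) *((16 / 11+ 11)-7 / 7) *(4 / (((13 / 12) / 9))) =-123268309.49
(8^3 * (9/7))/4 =1152/7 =164.57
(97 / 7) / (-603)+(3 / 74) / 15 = -31669 / 1561770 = -0.02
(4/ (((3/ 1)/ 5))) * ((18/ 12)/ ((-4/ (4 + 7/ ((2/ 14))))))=-265/ 2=-132.50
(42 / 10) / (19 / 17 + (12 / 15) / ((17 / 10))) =119 / 45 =2.64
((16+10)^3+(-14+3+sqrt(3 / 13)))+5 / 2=17567.98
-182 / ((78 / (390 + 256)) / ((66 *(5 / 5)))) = -99484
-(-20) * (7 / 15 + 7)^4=629407744 / 10125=62163.73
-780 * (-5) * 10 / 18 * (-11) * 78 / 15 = -123933.33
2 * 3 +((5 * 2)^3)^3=1000000006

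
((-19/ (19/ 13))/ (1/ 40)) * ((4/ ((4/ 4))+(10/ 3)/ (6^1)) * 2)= -42640/ 9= -4737.78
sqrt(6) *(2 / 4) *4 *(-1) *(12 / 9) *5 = -40 *sqrt(6) / 3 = -32.66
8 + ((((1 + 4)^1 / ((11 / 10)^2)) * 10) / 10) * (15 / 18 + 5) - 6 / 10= 57181 / 1815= 31.50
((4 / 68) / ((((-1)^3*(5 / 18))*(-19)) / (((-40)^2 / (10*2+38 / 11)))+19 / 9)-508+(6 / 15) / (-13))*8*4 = -1245393971008 / 76610755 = -16256.12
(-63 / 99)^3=-343 / 1331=-0.26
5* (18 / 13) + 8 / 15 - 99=-17851 / 195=-91.54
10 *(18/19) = 180/19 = 9.47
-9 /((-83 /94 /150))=126900 /83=1528.92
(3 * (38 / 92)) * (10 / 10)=57 / 46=1.24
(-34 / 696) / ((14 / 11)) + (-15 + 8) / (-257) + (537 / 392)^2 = 6409349951 / 3435773376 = 1.87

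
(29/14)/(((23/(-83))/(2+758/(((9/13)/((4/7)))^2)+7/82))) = -406177694861/104797476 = -3875.83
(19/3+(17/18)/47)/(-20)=-1075/3384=-0.32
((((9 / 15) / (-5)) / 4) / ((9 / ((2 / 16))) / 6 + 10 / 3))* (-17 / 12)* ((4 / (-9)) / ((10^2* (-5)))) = 17 / 6900000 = 0.00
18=18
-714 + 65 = -649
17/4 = 4.25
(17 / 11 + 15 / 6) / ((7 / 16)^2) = 11392 / 539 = 21.14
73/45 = 1.62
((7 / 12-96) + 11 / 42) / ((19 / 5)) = -39965 / 1596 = -25.04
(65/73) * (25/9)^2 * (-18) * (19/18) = -771875/5913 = -130.54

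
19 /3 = 6.33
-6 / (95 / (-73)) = 438 / 95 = 4.61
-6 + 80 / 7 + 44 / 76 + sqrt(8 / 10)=6.90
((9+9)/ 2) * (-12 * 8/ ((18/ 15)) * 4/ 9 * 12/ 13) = -295.38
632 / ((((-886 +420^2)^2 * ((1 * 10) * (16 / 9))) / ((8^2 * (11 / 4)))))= 7821 / 38506455245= 0.00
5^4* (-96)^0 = 625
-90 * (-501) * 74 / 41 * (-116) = -387052560 / 41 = -9440306.34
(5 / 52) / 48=5 / 2496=0.00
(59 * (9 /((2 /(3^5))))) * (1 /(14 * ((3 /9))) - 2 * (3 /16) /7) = 10368.72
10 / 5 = 2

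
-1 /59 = -0.02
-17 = -17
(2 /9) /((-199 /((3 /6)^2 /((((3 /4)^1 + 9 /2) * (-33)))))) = 2 /1241163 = 0.00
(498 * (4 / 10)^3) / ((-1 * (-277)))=3984 / 34625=0.12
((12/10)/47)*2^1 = 12/235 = 0.05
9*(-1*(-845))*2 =15210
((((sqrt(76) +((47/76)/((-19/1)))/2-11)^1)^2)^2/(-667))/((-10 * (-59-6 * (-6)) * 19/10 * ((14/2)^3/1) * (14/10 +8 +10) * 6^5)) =-26380044608934136805/5245877353037120412328525824 +180710470075 * sqrt(19)/156697681735240095744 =-0.00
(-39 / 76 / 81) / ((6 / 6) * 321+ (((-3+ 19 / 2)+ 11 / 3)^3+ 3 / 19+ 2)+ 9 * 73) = -0.00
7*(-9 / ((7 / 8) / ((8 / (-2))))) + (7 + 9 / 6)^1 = 593 / 2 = 296.50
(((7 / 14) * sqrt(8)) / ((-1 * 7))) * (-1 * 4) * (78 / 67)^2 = 24336 * sqrt(2) / 31423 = 1.10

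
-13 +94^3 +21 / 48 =13289143 / 16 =830571.44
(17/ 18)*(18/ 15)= 17/ 15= 1.13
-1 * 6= -6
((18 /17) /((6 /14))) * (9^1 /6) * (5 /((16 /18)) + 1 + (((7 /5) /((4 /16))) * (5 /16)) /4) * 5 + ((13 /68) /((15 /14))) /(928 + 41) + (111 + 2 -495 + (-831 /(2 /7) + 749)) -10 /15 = -9533132707 /3953520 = -2411.30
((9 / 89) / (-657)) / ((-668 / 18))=9 / 2169998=0.00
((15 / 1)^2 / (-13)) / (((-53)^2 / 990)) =-222750 / 36517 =-6.10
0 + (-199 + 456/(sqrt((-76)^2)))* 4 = -772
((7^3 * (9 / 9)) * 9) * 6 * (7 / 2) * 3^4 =5250987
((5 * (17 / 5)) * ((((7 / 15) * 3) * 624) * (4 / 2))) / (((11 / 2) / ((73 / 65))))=1667904 / 275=6065.11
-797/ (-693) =797/ 693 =1.15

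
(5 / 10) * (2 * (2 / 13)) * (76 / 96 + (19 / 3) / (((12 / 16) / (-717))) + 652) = -43215 / 52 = -831.06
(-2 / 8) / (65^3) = -1 / 1098500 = -0.00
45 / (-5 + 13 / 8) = -40 / 3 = -13.33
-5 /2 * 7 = -35 /2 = -17.50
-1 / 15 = -0.07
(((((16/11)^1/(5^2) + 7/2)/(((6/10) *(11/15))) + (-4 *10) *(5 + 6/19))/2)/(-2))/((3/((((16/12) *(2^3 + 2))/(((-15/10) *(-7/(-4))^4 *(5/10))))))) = -1605114880/49679091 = -32.31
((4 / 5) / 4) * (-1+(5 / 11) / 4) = -39 / 220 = -0.18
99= 99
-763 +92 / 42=-15977 / 21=-760.81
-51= -51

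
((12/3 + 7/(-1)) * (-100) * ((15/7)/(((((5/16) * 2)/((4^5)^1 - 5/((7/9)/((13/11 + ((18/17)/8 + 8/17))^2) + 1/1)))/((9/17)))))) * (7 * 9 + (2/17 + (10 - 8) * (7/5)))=1478098403687187360/40372106719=36611872.00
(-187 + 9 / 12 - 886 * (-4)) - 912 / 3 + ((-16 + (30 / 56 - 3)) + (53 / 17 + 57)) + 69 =3164.40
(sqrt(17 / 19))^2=17 / 19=0.89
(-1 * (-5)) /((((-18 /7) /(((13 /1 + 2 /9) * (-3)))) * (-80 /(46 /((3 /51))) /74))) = -12051011 /216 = -55791.72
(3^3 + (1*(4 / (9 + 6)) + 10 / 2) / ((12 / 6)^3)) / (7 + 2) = 3319 / 1080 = 3.07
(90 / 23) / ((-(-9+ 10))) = -90 / 23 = -3.91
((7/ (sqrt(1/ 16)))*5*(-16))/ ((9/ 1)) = -2240/ 9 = -248.89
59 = 59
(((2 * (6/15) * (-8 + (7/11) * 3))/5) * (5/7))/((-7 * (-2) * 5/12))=-1608/13475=-0.12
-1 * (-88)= 88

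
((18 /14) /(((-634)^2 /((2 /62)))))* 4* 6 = 54 /21806113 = 0.00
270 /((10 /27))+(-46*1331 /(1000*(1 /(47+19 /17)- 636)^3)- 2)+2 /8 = 51196752961132063411191 /70397735227743195500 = 727.25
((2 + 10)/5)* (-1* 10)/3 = -8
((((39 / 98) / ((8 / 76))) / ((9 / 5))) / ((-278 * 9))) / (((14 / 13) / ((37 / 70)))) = -118807 / 288350496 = -0.00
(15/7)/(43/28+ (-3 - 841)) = -20/7863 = -0.00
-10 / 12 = -5 / 6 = -0.83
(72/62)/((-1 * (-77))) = 36/2387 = 0.02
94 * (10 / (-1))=-940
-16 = -16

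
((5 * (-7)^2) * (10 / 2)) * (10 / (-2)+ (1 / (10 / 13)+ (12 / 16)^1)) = -14455 / 4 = -3613.75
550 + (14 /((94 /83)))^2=1552511 /2209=702.81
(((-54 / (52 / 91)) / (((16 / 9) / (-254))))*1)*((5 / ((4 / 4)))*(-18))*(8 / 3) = -3240405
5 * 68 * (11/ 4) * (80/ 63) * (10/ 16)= 46750/ 63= 742.06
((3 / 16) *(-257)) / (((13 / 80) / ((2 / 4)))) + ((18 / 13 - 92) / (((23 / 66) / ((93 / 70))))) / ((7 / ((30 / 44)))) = -5330571 / 29302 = -181.92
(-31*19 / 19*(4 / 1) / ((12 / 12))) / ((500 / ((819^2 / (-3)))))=6931197 / 125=55449.58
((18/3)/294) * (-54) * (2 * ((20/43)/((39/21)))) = -2160/3913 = -0.55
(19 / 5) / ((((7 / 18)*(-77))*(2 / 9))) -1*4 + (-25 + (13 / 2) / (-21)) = -483169 / 16170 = -29.88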